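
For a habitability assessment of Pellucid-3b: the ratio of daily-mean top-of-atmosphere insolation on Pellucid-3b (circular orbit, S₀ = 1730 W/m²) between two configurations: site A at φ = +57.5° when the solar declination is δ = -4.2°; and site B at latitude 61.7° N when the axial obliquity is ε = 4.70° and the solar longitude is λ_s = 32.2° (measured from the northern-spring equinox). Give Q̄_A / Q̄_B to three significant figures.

— Configuration A (φ=+57.5°):
cos H₀ = −tan(+57.5°) tan(-4.200°) = 0.1153, H₀ = 1.4553 rad.
Bracket: H₀ sin φ sin δ + cos φ cos δ sin H₀ = 1.4553×0.84339×-0.07324 + 0.53730×0.99731×0.99333 = -0.089894 + 0.532281 = 0.442387.
Q̄ = (S₀/π) × [bracket] = (1730/π) × 0.442387 = 243.61 W/m².
— Configuration B (φ=+61.7°):
Solar declination: sin δ = sin ε · sin λ_s = sin 4.70° × sin 32.2° = 0.04366, so δ = +2.503°.
cos H₀ = −tan(+61.7°) tan(+2.503°) = -0.0812, H₀ = 1.6521 rad.
Bracket: H₀ sin φ sin δ + cos φ cos δ sin H₀ = 1.6521×0.88048×0.04366 + 0.47409×0.99905×0.99670 = 0.063510 + 0.472077 = 0.535587.
Q̄ = (S₀/π) × [bracket] = (1730/π) × 0.535587 = 294.93 W/m².
Ratio Q̄_A / Q̄_B = 243.61 / 294.93 = 0.8260.

Q̄_A / Q̄_B ≈ 0.826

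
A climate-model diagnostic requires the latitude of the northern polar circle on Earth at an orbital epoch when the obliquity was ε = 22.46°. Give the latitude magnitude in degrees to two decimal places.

67.54°

The polar circle is the lowest latitude that experiences at least one full rotation of continuous daylight at the northern-summer solstice; it lies at |φ| = 90° − ε = 90° − 22.46° = 67.54°.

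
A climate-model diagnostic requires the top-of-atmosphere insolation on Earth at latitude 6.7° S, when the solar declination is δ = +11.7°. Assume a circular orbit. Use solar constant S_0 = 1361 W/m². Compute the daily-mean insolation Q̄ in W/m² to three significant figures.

cos h₀ = −tan(-6.7°) tan(+11.700°) = 0.0243, h₀ = 1.5465 rad.
Bracket: h₀ sin ϕ sin δ + cos ϕ cos δ sin h₀ = 1.5465×-0.11667×0.20279 + 0.99317×0.97922×0.99970 = -0.036589 + 0.972240 = 0.935651.
Q̄ = (S_0/π) × [bracket] = (1361/π) × 0.935651 = 405.3 W/m².

Q̄ ≈ 405 W/m²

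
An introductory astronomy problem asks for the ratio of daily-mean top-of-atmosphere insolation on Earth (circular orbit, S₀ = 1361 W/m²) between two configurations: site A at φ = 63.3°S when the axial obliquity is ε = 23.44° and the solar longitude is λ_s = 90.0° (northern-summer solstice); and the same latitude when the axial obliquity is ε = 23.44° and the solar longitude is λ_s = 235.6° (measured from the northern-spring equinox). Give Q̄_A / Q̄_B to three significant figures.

— Configuration A (φ=-63.3°):
Solar declination: sin δ = sin ε · sin λ_s = sin 23.44° × sin 90.0° = 0.39779, so δ = +23.440°.
cos H₀ = −tan(-63.3°) tan(+23.440°) = 0.8621, H₀ = 0.5315 rad.
Bracket: H₀ sin φ sin δ + cos φ cos δ sin H₀ = 0.5315×-0.89337×0.39779 + 0.44932×0.91748×0.50682 = -0.188881 + 0.208933 = 0.020052.
Q̄ = (S₀/π) × [bracket] = (1361/π) × 0.020052 = 8.6869 W/m².
— Configuration B (φ=-63.3°):
Solar declination: sin δ = sin ε · sin λ_s = sin 23.44° × sin 235.6° = -0.32822, so δ = -19.161°.
cos H₀ = −tan(-63.3°) tan(-19.161°) = -0.6909, H₀ = 2.3335 rad.
Bracket: H₀ sin φ sin δ + cos φ cos δ sin H₀ = 2.3335×-0.89337×-0.32822 + 0.44932×0.94460×0.72298 = 0.684233 + 0.306853 = 0.991086.
Q̄ = (S₀/π) × [bracket] = (1361/π) × 0.991086 = 429.36 W/m².
Ratio Q̄_A / Q̄_B = 8.6869 / 429.36 = 0.02023.

Q̄_A / Q̄_B ≈ 0.0202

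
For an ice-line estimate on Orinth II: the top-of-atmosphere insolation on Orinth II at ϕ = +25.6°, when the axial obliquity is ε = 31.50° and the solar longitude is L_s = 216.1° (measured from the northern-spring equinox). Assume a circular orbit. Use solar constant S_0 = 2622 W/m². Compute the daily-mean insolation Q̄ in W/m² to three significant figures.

Solar declination: sin δ = sin ε · sin L_s = sin 31.50° × sin 216.1° = -0.30785, so δ = -17.930°.
cos h₀ = −tan(+25.6°) tan(-17.930°) = 0.1550, h₀ = 1.4151 rad.
Bracket: h₀ sin ϕ sin δ + cos ϕ cos δ sin h₀ = 1.4151×0.43209×-0.30785 + 0.90183×0.95143×0.98791 = -0.188235 + 0.847655 = 0.659420.
Q̄ = (S_0/π) × [bracket] = (2622/π) × 0.659420 = 550.4 W/m².

Q̄ ≈ 550 W/m²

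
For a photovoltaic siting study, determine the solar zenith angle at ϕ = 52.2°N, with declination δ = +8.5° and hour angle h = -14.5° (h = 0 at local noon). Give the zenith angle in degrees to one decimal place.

θ_z = 45.3°

cos θ_z = sin ϕ sin δ + cos ϕ cos δ cos h = 0.116792 + 0.586867 = 0.703659.
θ_z = arccos(0.703659) = 45.3°.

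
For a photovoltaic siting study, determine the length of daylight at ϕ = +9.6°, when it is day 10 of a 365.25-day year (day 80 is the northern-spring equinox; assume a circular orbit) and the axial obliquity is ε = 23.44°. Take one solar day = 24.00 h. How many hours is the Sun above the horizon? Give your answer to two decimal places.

11.48 h

Solar longitude: L_s = 360° × (10 − 80)/365.25 = -68.994°, i.e. -68.994° + 360° = 291.006°.
sin δ = sin 23.44° × sin 291.006° = -0.37135, so δ = -21.799°.
cos h₀ = −tan ϕ · tan δ = −tan(+9.6°) × tan(-21.799°) = 0.0676, so h₀ = 1.5031 rad = 86.12°.
Daylight = 2h₀/(2π) × 24.00 h = (1.5031/π) × 24.00 = 11.48 h.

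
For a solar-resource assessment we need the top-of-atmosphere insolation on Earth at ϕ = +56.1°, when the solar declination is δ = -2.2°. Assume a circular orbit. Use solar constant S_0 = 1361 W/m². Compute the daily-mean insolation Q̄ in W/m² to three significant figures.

Q̄ ≈ 220 W/m²

cos h₀ = −tan(+56.1°) tan(-2.200°) = 0.0572, h₀ = 1.5136 rad.
Bracket: h₀ sin ϕ sin δ + cos ϕ cos δ sin h₀ = 1.5136×0.83001×-0.03839 + 0.55775×0.99926×0.99836 = -0.048229 + 0.556423 = 0.508194.
Q̄ = (S_0/π) × [bracket] = (1361/π) × 0.508194 = 220.2 W/m².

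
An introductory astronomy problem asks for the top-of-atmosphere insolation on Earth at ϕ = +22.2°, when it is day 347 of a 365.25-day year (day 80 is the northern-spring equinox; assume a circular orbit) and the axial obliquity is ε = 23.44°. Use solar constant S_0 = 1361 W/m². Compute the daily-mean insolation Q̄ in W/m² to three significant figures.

Solar longitude: L_s = 360° × (347 − 80)/365.25 = 263.162°.
sin δ = sin 23.44° × sin 263.162° = -0.39496, so δ = -23.263°.
cos h₀ = −tan(+22.2°) tan(-23.263°) = 0.1754, h₀ = 1.3944 rad.
Bracket: h₀ sin ϕ sin δ + cos ϕ cos δ sin h₀ = 1.3944×0.37784×-0.39496 + 0.92587×0.91870×0.98449 = -0.208089 + 0.837404 = 0.629315.
Q̄ = (S_0/π) × [bracket] = (1361/π) × 0.629315 = 272.6 W/m².

Q̄ ≈ 273 W/m²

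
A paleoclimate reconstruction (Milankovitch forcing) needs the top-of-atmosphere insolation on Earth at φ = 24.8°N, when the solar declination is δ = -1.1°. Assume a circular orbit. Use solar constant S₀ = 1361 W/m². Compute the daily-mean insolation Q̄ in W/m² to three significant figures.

cos H₀ = −tan(+24.8°) tan(-1.100°) = 0.0089, H₀ = 1.5619 rad.
Bracket: H₀ sin φ sin δ + cos φ cos δ sin H₀ = 1.5619×0.41945×-0.01920 + 0.90778×0.99982×0.99996 = -0.012579 + 0.907580 = 0.895001.
Q̄ = (S₀/π) × [bracket] = (1361/π) × 0.895001 = 387.7 W/m².

Q̄ ≈ 388 W/m²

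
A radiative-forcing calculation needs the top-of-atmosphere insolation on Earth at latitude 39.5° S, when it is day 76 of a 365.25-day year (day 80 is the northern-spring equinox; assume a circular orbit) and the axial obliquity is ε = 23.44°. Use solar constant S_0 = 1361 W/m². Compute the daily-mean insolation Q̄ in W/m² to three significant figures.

Solar longitude: L_s = 360° × (76 − 80)/365.25 = -3.943°, i.e. -3.943° + 360° = 356.057°.
sin δ = sin 23.44° × sin 356.057° = -0.02735, so δ = -1.567°.
cos h₀ = −tan(-39.5°) tan(-1.567°) = -0.0226, h₀ = 1.5934 rad.
Bracket: h₀ sin ϕ sin δ + cos ϕ cos δ sin h₀ = 1.5934×-0.63608×-0.02735 + 0.77162×0.99963×0.99975 = 0.027720 + 0.771142 = 0.798862.
Q̄ = (S_0/π) × [bracket] = (1361/π) × 0.798862 = 346.1 W/m².

Q̄ ≈ 346 W/m²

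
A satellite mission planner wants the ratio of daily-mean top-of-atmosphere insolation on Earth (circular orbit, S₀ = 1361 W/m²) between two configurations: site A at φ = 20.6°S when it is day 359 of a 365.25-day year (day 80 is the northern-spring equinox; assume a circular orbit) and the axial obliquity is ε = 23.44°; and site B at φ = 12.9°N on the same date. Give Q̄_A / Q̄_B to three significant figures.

Q̄_A / Q̄_B ≈ 1.43

— Configuration A (φ=-20.6°):
Solar longitude: λ_s = 360° × (359 − 80)/365.25 = 274.990°.
sin δ = sin 23.44° × sin 274.990° = -0.39628, so δ = -23.346°.
cos H₀ = −tan(-20.6°) tan(-23.346°) = -0.1622, H₀ = 1.7338 rad.
Bracket: H₀ sin φ sin δ + cos φ cos δ sin H₀ = 1.7338×-0.35184×-0.39628 + 0.93606×0.91813×0.98675 = 0.241739 + 0.848037 = 1.089776.
Q̄ = (S₀/π) × [bracket] = (1361/π) × 1.089776 = 472.11 W/m².
— Configuration B (φ=+12.9°):
cos H₀ = −tan(+12.9°) tan(-23.346°) = 0.0989, H₀ = 1.4718 rad.
Bracket: H₀ sin φ sin δ + cos φ cos δ sin H₀ = 1.4718×0.22325×-0.39628 + 0.97476×0.91813×0.99510 = -0.130209 + 0.890571 = 0.760362.
Q̄ = (S₀/π) × [bracket] = (1361/π) × 0.760362 = 329.40 W/m².
Ratio Q̄_A / Q̄_B = 472.11 / 329.40 = 1.433.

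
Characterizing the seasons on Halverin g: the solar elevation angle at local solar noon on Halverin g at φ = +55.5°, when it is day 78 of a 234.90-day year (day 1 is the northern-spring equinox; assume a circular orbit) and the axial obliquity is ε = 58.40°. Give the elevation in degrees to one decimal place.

Solar longitude: λ_s = 360° × (78 − 1)/234.90 = 118.008°.
sin δ = sin 58.40° × sin 118.008° = 0.75198, so δ = +48.762°.
At local noon the hour angle is zero, so the zenith angle equals |φ − δ| = |+55.5° − (+48.762°)| = 6.738°.
Elevation = 90° − 6.738° = 83.3°.

83.3°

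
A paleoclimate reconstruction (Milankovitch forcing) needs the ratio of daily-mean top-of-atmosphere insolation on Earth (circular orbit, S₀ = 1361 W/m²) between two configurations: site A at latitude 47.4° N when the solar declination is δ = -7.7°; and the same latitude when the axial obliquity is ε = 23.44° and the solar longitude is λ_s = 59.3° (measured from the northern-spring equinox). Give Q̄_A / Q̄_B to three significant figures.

— Configuration A (φ=+47.4°):
cos H₀ = −tan(+47.4°) tan(-7.700°) = 0.1470, H₀ = 1.4232 rad.
Bracket: H₀ sin φ sin δ + cos φ cos δ sin H₀ = 1.4232×0.73610×-0.13399 + 0.67688×0.99098×0.98913 = -0.140370 + 0.663483 = 0.523113.
Q̄ = (S₀/π) × [bracket] = (1361/π) × 0.523113 = 226.62 W/m².
— Configuration B (φ=+47.4°):
Solar declination: sin δ = sin ε · sin λ_s = sin 23.44° × sin 59.3° = 0.34204, so δ = +20.001°.
cos H₀ = −tan(+47.4°) tan(+20.001°) = -0.3958, H₀ = 1.9778 rad.
Bracket: H₀ sin φ sin δ + cos φ cos δ sin H₀ = 1.9778×0.73610×0.34204 + 0.67688×0.93969×0.91832 = 0.497962 + 0.584104 = 1.082066.
Q̄ = (S₀/π) × [bracket] = (1361/π) × 1.082066 = 468.77 W/m².
Ratio Q̄_A / Q̄_B = 226.62 / 468.77 = 0.4834.

Q̄_A / Q̄_B ≈ 0.483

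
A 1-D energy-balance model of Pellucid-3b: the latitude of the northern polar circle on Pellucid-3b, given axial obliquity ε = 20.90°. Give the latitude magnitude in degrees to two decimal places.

69.10°

The polar circle is the lowest latitude that experiences at least one full rotation of continuous daylight at the northern-summer solstice; it lies at |φ| = 90° − ε = 90° − 20.90° = 69.10°.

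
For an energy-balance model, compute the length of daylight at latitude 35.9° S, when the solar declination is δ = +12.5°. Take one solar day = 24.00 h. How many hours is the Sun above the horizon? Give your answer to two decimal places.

cos h₀ = −tan ϕ · tan δ = −tan(-35.9°) × tan(+12.500°) = 0.1605, so h₀ = 1.4096 rad = 80.77°.
Daylight = 2h₀/(2π) × 24.00 h = (1.4096/π) × 24.00 = 10.77 h.

10.77 h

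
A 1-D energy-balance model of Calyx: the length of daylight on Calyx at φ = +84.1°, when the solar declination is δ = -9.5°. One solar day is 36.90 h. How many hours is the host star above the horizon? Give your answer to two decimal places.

cos H₀ = −tan φ · tan δ = 1.6193 ≥ 1, so the host star never rises (polar night) and H₀ = 0.
Daylight = 2H₀/(2π) × 36.90 h = (0.0000/π) × 36.90 = 0.00 h.

0.00 h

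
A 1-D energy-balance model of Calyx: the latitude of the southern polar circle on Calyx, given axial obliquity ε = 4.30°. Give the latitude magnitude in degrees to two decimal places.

85.70°

The polar circle is the lowest latitude that experiences at least one full rotation of continuous darkness at the northern-summer solstice; it lies at |φ| = 90° − ε = 90° − 4.30° = 85.70°.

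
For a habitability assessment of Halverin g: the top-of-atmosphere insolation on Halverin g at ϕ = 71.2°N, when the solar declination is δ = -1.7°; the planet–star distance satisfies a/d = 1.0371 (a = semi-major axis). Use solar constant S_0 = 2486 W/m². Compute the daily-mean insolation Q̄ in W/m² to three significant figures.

cos h₀ = −tan(+71.2°) tan(-1.700°) = 0.0872, h₀ = 1.4835 rad.
Bracket: h₀ sin ϕ sin δ + cos ϕ cos δ sin h₀ = 1.4835×0.94665×-0.02967 + 0.32227×0.99956×0.99619 = -0.041667 + 0.320901 = 0.279234.
Inverse-square distance factor (a/d)² = 1.0371² = 1.075576.
Q̄ = (S_0/π) × 1.075576 × [bracket] = (2486/π) × 1.075576 × 0.279234 = 237.7 W/m².

Q̄ ≈ 238 W/m²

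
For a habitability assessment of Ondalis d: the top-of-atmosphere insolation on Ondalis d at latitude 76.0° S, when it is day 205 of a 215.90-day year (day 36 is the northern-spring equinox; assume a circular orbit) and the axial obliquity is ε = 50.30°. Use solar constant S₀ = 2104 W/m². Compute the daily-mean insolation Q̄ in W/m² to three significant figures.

Q̄ ≈ 1.54e+03 W/m²

Solar longitude: λ_s = 360° × (205 − 36)/215.90 = 281.797°.
sin δ = sin 50.30° × sin 281.797° = -0.75315, so δ = -48.864°.
cos H₀ = −tan(-76.0°) tan(-48.864°) = -4.5918 ≤ −1 ⇒ polar day, H₀ = π.
Bracket: H₀ sin φ sin δ + cos φ cos δ sin H₀ = 3.1416×-0.97030×-0.75315 + 0.24192×0.65785×0.00000 = 2.295823 + 0.000000 = 2.295823.
Q̄ = (S₀/π) × [bracket] = (2104/π) × 2.295823 = 1538 W/m².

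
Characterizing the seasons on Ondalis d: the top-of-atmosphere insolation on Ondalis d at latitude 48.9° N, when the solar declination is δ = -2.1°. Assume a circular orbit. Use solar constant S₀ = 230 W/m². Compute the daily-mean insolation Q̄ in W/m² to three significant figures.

Q̄ ≈ 45.0 W/m²

cos H₀ = −tan(+48.9°) tan(-2.100°) = 0.0420, H₀ = 1.5288 rad.
Bracket: H₀ sin φ sin δ + cos φ cos δ sin H₀ = 1.5288×0.75356×-0.03664 + 0.65738×0.99933×0.99912 = -0.042211 + 0.656361 = 0.614150.
Q̄ = (S₀/π) × [bracket] = (230/π) × 0.614150 = 44.96 W/m².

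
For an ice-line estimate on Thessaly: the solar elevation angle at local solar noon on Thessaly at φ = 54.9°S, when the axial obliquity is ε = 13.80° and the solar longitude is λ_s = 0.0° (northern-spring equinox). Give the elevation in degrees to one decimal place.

35.1°

Solar declination: sin δ = sin ε · sin λ_s = sin 13.80° × sin 0.0° = 0.00000, so δ = +0.000°.
At local noon the hour angle is zero, so the zenith angle equals |φ − δ| = |-54.9° − (+0.000°)| = 54.900°.
Elevation = 90° − 54.900° = 35.1°.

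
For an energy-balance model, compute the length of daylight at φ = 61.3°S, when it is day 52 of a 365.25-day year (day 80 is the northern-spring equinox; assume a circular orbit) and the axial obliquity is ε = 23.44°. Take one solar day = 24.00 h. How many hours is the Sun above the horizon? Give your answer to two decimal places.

Solar longitude: λ_s = 360° × (52 − 80)/365.25 = -27.598°, i.e. -27.598° + 360° = 332.402°.
sin δ = sin 23.44° × sin 332.402° = -0.18428, so δ = -10.619°.
cos H₀ = −tan φ · tan δ = −tan(-61.3°) × tan(-10.619°) = -0.3425, so H₀ = 1.9203 rad = 110.03°.
Daylight = 2H₀/(2π) × 24.00 h = (1.9203/π) × 24.00 = 14.67 h.

14.67 h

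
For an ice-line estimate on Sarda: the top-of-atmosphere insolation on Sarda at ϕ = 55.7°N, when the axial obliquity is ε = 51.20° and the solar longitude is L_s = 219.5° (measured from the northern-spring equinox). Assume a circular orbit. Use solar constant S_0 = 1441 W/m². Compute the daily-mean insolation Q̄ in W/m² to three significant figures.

Solar declination: sin δ = sin ε · sin L_s = sin 51.20° × sin 219.5° = -0.49572, so δ = -29.717°.
cos h₀ = −tan(+55.7°) tan(-29.717°) = 0.8367, h₀ = 0.5795 rad.
Bracket: h₀ sin ϕ sin δ + cos ϕ cos δ sin h₀ = 0.5795×0.82610×-0.49572 + 0.56353×0.86848×0.54759 = -0.237314 + 0.267999 = 0.030685.
Q̄ = (S_0/π) × [bracket] = (1441/π) × 0.030685 = 14.07 W/m².

Q̄ ≈ 14.1 W/m²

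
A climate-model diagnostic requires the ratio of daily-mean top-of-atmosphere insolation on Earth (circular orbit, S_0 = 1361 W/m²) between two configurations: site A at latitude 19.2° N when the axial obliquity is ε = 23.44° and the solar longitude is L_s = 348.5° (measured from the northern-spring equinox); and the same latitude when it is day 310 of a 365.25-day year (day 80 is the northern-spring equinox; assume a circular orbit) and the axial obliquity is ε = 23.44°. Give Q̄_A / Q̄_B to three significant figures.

Q̄_A / Q̄_B ≈ 1.19

— Configuration A (ϕ=+19.2°):
Solar declination: sin δ = sin ε · sin L_s = sin 23.44° × sin 348.5° = -0.07931, so δ = -4.549°.
cos h₀ = −tan(+19.2°) tan(-4.549°) = 0.0277, h₀ = 1.5431 rad.
Bracket: h₀ sin ϕ sin δ + cos ϕ cos δ sin h₀ = 1.5431×0.32887×-0.07931 + 0.94438×0.99685×0.99962 = -0.040248 + 0.941047 = 0.900799.
Q̄ = (S_0/π) × [bracket] = (1361/π) × 0.900799 = 390.24 W/m².
— Configuration B (ϕ=+19.2°):
Solar longitude: L_s = 360° × (310 − 80)/365.25 = 226.694°.
sin δ = sin 23.44° × sin 226.694° = -0.28947, so δ = -16.826°.
cos h₀ = −tan(+19.2°) tan(-16.826°) = 0.1053, h₀ = 1.4653 rad.
Bracket: h₀ sin ϕ sin δ + cos ϕ cos δ sin h₀ = 1.4653×0.32887×-0.28947 + 0.94438×0.95719×0.99444 = -0.139494 + 0.898925 = 0.759431.
Q̄ = (S_0/π) × [bracket] = (1361/π) × 0.759431 = 329.00 W/m².
Ratio Q̄_A / Q̄_B = 390.24 / 329.00 = 1.186.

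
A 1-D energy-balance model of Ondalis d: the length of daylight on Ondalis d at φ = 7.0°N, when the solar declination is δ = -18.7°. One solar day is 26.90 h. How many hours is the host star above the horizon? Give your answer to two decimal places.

13.09 h

cos H₀ = −tan φ · tan δ = −tan(+7.0°) × tan(-18.700°) = 0.0416, so H₀ = 1.5292 rad = 87.62°.
Daylight = 2H₀/(2π) × 26.90 h = (1.5292/π) × 26.90 = 13.09 h.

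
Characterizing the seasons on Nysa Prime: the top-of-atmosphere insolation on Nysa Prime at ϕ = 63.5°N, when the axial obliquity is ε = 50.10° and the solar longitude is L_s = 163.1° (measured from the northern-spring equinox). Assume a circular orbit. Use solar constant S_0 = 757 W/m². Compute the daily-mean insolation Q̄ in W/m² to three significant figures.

Q̄ ≈ 192 W/m²

Solar declination: sin δ = sin ε · sin L_s = sin 50.10° × sin 163.1° = 0.22302, so δ = +12.886°.
cos h₀ = −tan(+63.5°) tan(+12.886°) = -0.4589, h₀ = 2.0475 rad.
Bracket: h₀ sin ϕ sin δ + cos ϕ cos δ sin h₀ = 2.0475×0.89493×0.22302 + 0.44620×0.97481×0.88851 = 0.408655 + 0.386467 = 0.795122.
Q̄ = (S_0/π) × [bracket] = (757/π) × 0.795122 = 191.6 W/m².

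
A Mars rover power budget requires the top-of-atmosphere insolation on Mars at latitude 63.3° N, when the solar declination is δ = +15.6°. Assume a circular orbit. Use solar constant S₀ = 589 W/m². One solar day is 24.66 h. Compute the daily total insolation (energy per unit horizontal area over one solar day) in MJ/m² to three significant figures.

cos H₀ = −tan(+63.3°) tan(+15.600°) = -0.5551, H₀ = 2.1593 rad.
Bracket: H₀ sin φ sin δ + cos φ cos δ sin H₀ = 2.1593×0.89337×0.26892 + 0.44932×0.96316×0.83176 = 0.518761 + 0.359958 = 0.878719.
Q̄ = (S₀/π) × [bracket] = (589/π) × 0.878719 = 164.75 W/m².
Daily total = Q̄ × 24.66 h × 3600 s/h = 164.75 × 24.66 × 3600 / 10⁶ = 14.63 MJ/m².

14.6 MJ/m²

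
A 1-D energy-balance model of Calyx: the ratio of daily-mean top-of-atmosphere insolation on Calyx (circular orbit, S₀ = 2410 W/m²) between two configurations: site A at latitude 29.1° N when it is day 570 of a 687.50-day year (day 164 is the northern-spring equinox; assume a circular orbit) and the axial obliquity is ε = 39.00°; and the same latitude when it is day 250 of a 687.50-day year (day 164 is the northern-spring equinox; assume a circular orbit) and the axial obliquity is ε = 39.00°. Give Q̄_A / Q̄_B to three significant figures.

Q̄_A / Q̄_B ≈ 0.503

— Configuration A (φ=+29.1°):
Solar longitude: λ_s = 360° × (570 − 164)/687.50 = 212.596°.
sin δ = sin 39.00° × sin 212.596° = -0.33903, so δ = -19.818°.
cos H₀ = −tan(+29.1°) tan(-19.818°) = 0.2006, H₀ = 1.3688 rad.
Bracket: H₀ sin φ sin δ + cos φ cos δ sin H₀ = 1.3688×0.48634×-0.33903 + 0.87377×0.94078×0.97968 = -0.225693 + 0.805322 = 0.579629.
Q̄ = (S₀/π) × [bracket] = (2410/π) × 0.579629 = 444.65 W/m².
— Configuration B (φ=+29.1°):
Solar longitude: λ_s = 360° × (250 − 164)/687.50 = 45.033°.
sin δ = sin 39.00° × sin 45.033° = 0.44525, so δ = +26.439°.
cos H₀ = −tan(+29.1°) tan(+26.439°) = -0.2768, H₀ = 1.8512 rad.
Bracket: H₀ sin φ sin δ + cos φ cos δ sin H₀ = 1.8512×0.48634×0.44525 + 0.87377×0.89541×0.96094 = 0.400864 + 0.751823 = 1.152687.
Q̄ = (S₀/π) × [bracket] = (2410/π) × 1.152687 = 884.26 W/m².
Ratio Q̄_A / Q̄_B = 444.65 / 884.26 = 0.5028.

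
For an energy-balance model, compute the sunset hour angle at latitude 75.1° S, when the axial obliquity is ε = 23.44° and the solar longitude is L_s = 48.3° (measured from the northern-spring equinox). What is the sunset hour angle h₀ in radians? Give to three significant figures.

h₀ = 0.00 rad

Solar declination: sin δ = sin ε · sin L_s = sin 23.44° × sin 48.3° = 0.29700, so δ = +17.278°.
cos h₀ = −tan ϕ · tan δ = 1.1690 ≥ 1, so the Sun never rises (polar night) and h₀ = 0.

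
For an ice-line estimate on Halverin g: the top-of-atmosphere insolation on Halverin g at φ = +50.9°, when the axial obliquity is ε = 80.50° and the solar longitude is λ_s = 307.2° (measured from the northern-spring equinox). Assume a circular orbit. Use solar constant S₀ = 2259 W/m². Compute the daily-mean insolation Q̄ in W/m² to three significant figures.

Solar declination: sin δ = sin ε · sin λ_s = sin 80.50° × sin 307.2° = -0.78561, so δ = -51.777°.
cos H₀ = −tan(+50.9°) tan(-51.777°) = 1.5624 ≥ 1 ⇒ polar night, H₀ = 0 and Q̄ = 0.

Q̄ ≈ 0.00 W/m²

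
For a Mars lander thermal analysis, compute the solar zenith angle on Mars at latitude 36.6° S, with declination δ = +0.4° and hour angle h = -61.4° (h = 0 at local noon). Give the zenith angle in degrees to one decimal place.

cos θ_z = sin ϕ sin δ + cos ϕ cos δ cos h = -0.004162 + 0.384293 = 0.380131.
θ_z = arccos(0.380131) = 67.7°.

θ_z = 67.7°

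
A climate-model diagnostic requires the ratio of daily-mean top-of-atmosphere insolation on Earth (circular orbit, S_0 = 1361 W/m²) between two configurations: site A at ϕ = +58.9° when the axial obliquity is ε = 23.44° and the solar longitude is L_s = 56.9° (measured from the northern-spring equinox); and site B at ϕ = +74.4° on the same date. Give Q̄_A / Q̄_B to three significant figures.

— Configuration A (ϕ=+58.9°):
Solar declination: sin δ = sin ε · sin L_s = sin 23.44° × sin 56.9° = 0.33323, so δ = +19.465°.
cos h₀ = −tan(+58.9°) tan(+19.465°) = -0.5859, h₀ = 2.1968 rad.
Bracket: h₀ sin ϕ sin δ + cos ϕ cos δ sin h₀ = 2.1968×0.85627×0.33323 + 0.51653×0.94284×0.81039 = 0.626824 + 0.394664 = 1.021488.
Q̄ = (S_0/π) × [bracket] = (1361/π) × 1.021488 = 442.53 W/m².
— Configuration B (ϕ=+74.4°):
cos h₀ = −tan(+74.4°) tan(+19.465°) = -1.2659 ≤ −1 ⇒ polar day, h₀ = π.
Bracket: h₀ sin ϕ sin δ + cos ϕ cos δ sin h₀ = 3.1416×0.96316×0.33323 + 0.26892×0.94284×0.00000 = 1.008308 + 0.000000 = 1.008308.
Q̄ = (S_0/π) × [bracket] = (1361/π) × 1.008308 = 436.82 W/m².
Ratio Q̄_A / Q̄_B = 442.53 / 436.82 = 1.013.

Q̄_A / Q̄_B ≈ 1.01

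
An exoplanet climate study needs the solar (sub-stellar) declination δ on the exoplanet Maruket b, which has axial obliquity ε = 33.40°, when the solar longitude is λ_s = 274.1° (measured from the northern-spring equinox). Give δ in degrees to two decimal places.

δ = -33.30°

sin δ = sin ε · sin λ_s = sin 33.40° × sin 274.1° = -0.549072.
δ = arcsin(-0.549072) = -33.30°.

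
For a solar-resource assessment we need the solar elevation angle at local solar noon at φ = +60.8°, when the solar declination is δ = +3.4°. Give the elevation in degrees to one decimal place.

At local noon the hour angle is zero, so the zenith angle equals |φ − δ| = |+60.8° − (+3.400°)| = 57.400°.
Elevation = 90° − 57.400° = 32.6°.

32.6°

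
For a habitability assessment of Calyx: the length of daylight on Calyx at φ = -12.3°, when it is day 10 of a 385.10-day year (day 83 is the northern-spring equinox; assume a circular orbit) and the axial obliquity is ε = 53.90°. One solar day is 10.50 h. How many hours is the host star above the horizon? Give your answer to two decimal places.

6.09 h

Solar longitude: λ_s = 360° × (10 − 83)/385.10 = -68.242°, i.e. -68.242° + 360° = 291.758°.
sin δ = sin 53.90° × sin 291.758° = -0.75043, so δ = -48.627°.
cos H₀ = −tan φ · tan δ = −tan(-12.3°) × tan(-48.627°) = -0.2476, so H₀ = 1.8209 rad = 104.33°.
Daylight = 2H₀/(2π) × 10.50 h = (1.8209/π) × 10.50 = 6.09 h.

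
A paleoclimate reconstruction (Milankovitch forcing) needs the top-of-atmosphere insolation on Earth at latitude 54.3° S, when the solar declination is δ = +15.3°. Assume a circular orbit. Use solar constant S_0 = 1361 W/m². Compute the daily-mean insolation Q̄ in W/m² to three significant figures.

Q̄ ≈ 116 W/m²

cos h₀ = −tan(-54.3°) tan(+15.300°) = 0.3807, h₀ = 1.1802 rad.
Bracket: h₀ sin ϕ sin δ + cos ϕ cos δ sin h₀ = 1.1802×-0.81208×0.26387 + 0.58354×0.96456×0.92469 = -0.252897 + 0.520470 = 0.267573.
Q̄ = (S_0/π) × [bracket] = (1361/π) × 0.267573 = 115.9 W/m².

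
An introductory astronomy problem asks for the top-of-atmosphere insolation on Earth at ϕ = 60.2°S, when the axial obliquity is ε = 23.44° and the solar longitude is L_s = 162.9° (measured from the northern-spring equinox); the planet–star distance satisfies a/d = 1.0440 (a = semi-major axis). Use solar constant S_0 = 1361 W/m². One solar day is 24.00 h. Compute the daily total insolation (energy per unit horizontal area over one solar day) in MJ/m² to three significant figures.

Solar declination: sin δ = sin ε · sin L_s = sin 23.44° × sin 162.9° = 0.11697, so δ = +6.717°.
cos h₀ = −tan(-60.2°) tan(+6.717°) = 0.2056, h₀ = 1.3637 rad.
Bracket: h₀ sin ϕ sin δ + cos ϕ cos δ sin h₀ = 1.3637×-0.86777×0.11697 + 0.49697×0.99314×0.97863 = -0.138420 + 0.483013 = 0.344593.
Inverse-square distance factor (a/d)² = 1.0440² = 1.089936.
Q̄ = (S_0/π) × 1.089936 × [bracket] = (1361/π) × 1.089936 × 0.344593 = 162.71 W/m².
Daily total = Q̄ × 24.00 h × 3600 s/h = 162.71 × 24.00 × 3600 / 10⁶ = 14.06 MJ/m².

14.1 MJ/m²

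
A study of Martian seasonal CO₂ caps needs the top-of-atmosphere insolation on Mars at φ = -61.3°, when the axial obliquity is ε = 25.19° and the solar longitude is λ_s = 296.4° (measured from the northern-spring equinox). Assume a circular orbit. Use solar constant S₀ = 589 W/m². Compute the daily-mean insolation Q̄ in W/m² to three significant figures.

Q̄ ≈ 207 W/m²

Solar declination: sin δ = sin ε · sin λ_s = sin 25.19° × sin 296.4° = -0.38123, so δ = -22.410°.
cos H₀ = −tan(-61.3°) tan(-22.410°) = -0.7532, H₀ = 2.4237 rad.
Bracket: H₀ sin φ sin δ + cos φ cos δ sin H₀ = 2.4237×-0.87715×-0.38123 + 0.48022×0.92448×0.65777 = 0.810475 + 0.292019 = 1.102494.
Q̄ = (S₀/π) × [bracket] = (589/π) × 1.102494 = 206.7 W/m².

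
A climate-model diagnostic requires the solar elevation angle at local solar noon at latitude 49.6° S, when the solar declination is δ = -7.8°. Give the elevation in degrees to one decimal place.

48.2°

At local noon the hour angle is zero, so the zenith angle equals |φ − δ| = |-49.6° − (-7.800°)| = 41.800°.
Elevation = 90° − 41.800° = 48.2°.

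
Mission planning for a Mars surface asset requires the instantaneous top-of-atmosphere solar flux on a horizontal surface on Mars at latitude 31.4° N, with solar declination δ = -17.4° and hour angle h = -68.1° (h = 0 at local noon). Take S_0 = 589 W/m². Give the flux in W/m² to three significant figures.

87.2 W/m²

cos θ_z = sin ϕ sin δ + cos ϕ cos δ cos h = -0.155803 + 0.303796 = 0.147993.
Flux = S_0 · cos θ_z = 589 × 0.147993 = 87.17 W/m².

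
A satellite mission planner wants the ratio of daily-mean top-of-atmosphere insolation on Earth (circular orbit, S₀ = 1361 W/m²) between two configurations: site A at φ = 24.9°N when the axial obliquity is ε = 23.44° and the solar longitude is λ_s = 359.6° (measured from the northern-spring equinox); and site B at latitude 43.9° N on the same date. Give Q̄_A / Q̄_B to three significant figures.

Q̄_A / Q̄_B ≈ 1.26

— Configuration A (φ=+24.9°):
Solar declination: sin δ = sin ε · sin λ_s = sin 23.44° × sin 359.6° = -0.00278, so δ = -0.159°.
cos H₀ = −tan(+24.9°) tan(-0.159°) = 0.0013, H₀ = 1.5695 rad.
Bracket: H₀ sin φ sin δ + cos φ cos δ sin H₀ = 1.5695×0.42104×-0.00278 + 0.90704×1.00000×1.00000 = -0.001837 + 0.907040 = 0.905203.
Q̄ = (S₀/π) × [bracket] = (1361/π) × 0.905203 = 392.15 W/m².
— Configuration B (φ=+43.9°):
cos H₀ = −tan(+43.9°) tan(-0.159°) = 0.0027, H₀ = 1.5681 rad.
Bracket: H₀ sin φ sin δ + cos φ cos δ sin H₀ = 1.5681×0.69340×-0.00278 + 0.72055×1.00000×1.00000 = -0.003023 + 0.720550 = 0.717527.
Q̄ = (S₀/π) × [bracket] = (1361/π) × 0.717527 = 310.85 W/m².
Ratio Q̄_A / Q̄_B = 392.15 / 310.85 = 1.262.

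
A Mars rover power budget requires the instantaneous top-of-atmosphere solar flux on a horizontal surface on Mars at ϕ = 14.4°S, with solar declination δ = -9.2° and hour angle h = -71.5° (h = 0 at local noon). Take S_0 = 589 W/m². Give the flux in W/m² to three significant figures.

cos θ_z = sin ϕ sin δ + cos ϕ cos δ cos h = 0.039761 + 0.303382 = 0.343143.
Flux = S_0 · cos θ_z = 589 × 0.343143 = 202.1 W/m².

202 W/m²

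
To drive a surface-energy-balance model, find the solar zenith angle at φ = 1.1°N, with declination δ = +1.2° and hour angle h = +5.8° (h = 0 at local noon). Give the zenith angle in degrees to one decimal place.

cos θ_z = sin φ sin δ + cos φ cos δ cos h = 0.000402 + 0.994479 = 0.994881.
θ_z = arccos(0.994881) = 5.8°.

θ_z = 5.8°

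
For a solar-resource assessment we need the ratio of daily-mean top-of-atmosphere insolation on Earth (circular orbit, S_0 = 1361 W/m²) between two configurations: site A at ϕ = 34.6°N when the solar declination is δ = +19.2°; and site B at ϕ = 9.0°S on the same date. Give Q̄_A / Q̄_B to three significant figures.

— Configuration A (ϕ=+34.6°):
cos h₀ = −tan(+34.6°) tan(+19.200°) = -0.2402, h₀ = 1.8134 rad.
Bracket: h₀ sin ϕ sin δ + cos ϕ cos δ sin h₀ = 1.8134×0.56784×0.32887 + 0.82314×0.94438×0.97072 = 0.338644 + 0.754596 = 1.093240.
Q̄ = (S_0/π) × [bracket] = (1361/π) × 1.093240 = 473.61 W/m².
— Configuration B (ϕ=-9.0°):
cos h₀ = −tan(-9.0°) tan(+19.200°) = 0.0552, h₀ = 1.5156 rad.
Bracket: h₀ sin ϕ sin δ + cos ϕ cos δ sin h₀ = 1.5156×-0.15643×0.32887 + 0.98769×0.94438×0.99848 = -0.077970 + 0.931337 = 0.853367.
Q̄ = (S_0/π) × [bracket] = (1361/π) × 0.853367 = 369.70 W/m².
Ratio Q̄_A / Q̄_B = 473.61 / 369.70 = 1.281.

Q̄_A / Q̄_B ≈ 1.28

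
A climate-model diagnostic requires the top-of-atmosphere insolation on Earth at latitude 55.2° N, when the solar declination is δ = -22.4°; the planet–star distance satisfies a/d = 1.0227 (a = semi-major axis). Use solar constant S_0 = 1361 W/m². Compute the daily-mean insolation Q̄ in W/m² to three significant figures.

Q̄ ≈ 59.8 W/m²

cos h₀ = −tan(+55.2°) tan(-22.400°) = 0.5930, h₀ = 0.9360 rad.
Bracket: h₀ sin ϕ sin δ + cos ϕ cos δ sin h₀ = 0.9360×0.82115×-0.38107 + 0.57071×0.92455×0.80518 = -0.292889 + 0.424853 = 0.131964.
Inverse-square distance factor (a/d)² = 1.0227² = 1.045915.
Q̄ = (S_0/π) × 1.045915 × [bracket] = (1361/π) × 1.045915 × 0.131964 = 59.79 W/m².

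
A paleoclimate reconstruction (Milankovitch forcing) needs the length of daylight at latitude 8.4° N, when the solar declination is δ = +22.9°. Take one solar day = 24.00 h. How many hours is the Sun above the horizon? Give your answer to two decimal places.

cos H₀ = −tan φ · tan δ = −tan(+8.4°) × tan(+22.900°) = -0.0624, so H₀ = 1.6332 rad = 93.58°.
Daylight = 2H₀/(2π) × 24.00 h = (1.6332/π) × 24.00 = 12.48 h.

12.48 h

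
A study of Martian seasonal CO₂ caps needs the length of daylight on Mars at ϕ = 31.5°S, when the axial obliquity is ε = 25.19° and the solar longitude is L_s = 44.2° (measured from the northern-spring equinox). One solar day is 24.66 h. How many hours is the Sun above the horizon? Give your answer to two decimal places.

10.83 h

Solar declination: sin δ = sin ε · sin L_s = sin 25.19° × sin 44.2° = 0.29673, so δ = +17.261°.
cos h₀ = −tan ϕ · tan δ = −tan(-31.5°) × tan(+17.261°) = 0.1904, so h₀ = 1.3792 rad = 79.02°.
Daylight = 2h₀/(2π) × 24.66 h = (1.3792/π) × 24.66 = 10.83 h.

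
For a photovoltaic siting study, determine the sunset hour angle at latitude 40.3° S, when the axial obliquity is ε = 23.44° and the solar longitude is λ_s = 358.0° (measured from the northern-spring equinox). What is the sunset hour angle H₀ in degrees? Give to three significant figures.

Solar declination: sin δ = sin ε · sin λ_s = sin 23.44° × sin 358.0° = -0.01388, so δ = -0.795°.
cos H₀ = −tan φ · tan δ = −tan(-40.3°) × tan(-0.795°) = -0.0118, so H₀ = 1.5826 rad = 90.67°.

H₀ = 90.7°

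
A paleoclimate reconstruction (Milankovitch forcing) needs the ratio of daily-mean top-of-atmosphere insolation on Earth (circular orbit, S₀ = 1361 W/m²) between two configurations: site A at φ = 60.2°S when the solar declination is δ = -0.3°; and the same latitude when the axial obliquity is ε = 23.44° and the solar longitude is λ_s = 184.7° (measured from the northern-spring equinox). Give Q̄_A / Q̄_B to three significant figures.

— Configuration A (φ=-60.2°):
cos H₀ = −tan(-60.2°) tan(-0.300°) = -0.0091, H₀ = 1.5799 rad.
Bracket: H₀ sin φ sin δ + cos φ cos δ sin H₀ = 1.5799×-0.86777×-0.00524 + 0.49697×0.99999×0.99996 = 0.007184 + 0.496945 = 0.504129.
Q̄ = (S₀/π) × [bracket] = (1361/π) × 0.504129 = 218.40 W/m².
— Configuration B (φ=-60.2°):
Solar declination: sin δ = sin ε · sin λ_s = sin 23.44° × sin 184.7° = -0.03259, so δ = -1.868°.
cos H₀ = −tan(-60.2°) tan(-1.868°) = -0.0569, H₀ = 1.6278 rad.
Bracket: H₀ sin φ sin δ + cos φ cos δ sin H₀ = 1.6278×-0.86777×-0.03259 + 0.49697×0.99947×0.99838 = 0.046035 + 0.495902 = 0.541937.
Q̄ = (S₀/π) × [bracket] = (1361/π) × 0.541937 = 234.78 W/m².
Ratio Q̄_A / Q̄_B = 218.40 / 234.78 = 0.9302.

Q̄_A / Q̄_B ≈ 0.930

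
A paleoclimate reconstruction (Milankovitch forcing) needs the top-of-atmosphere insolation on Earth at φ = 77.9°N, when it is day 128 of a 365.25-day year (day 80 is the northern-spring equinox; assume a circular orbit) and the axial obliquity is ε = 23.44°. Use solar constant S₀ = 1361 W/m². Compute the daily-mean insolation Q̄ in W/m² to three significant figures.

Solar longitude: λ_s = 360° × (128 − 80)/365.25 = 47.310°.
sin δ = sin 23.44° × sin 47.310° = 0.29239, so δ = +17.001°.
cos H₀ = −tan(+77.9°) tan(+17.001°) = -1.4262 ≤ −1 ⇒ polar day, H₀ = π.
Bracket: H₀ sin φ sin δ + cos φ cos δ sin H₀ = 3.1416×0.97778×0.29239 + 0.20962×0.95630×0.00000 = 0.898162 + 0.000000 = 0.898162.
Q̄ = (S₀/π) × [bracket] = (1361/π) × 0.898162 = 389.1 W/m².

Q̄ ≈ 389 W/m²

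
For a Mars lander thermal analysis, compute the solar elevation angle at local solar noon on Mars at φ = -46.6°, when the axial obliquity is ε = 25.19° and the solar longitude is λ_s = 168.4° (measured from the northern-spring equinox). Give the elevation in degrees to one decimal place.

Solar declination: sin δ = sin ε · sin λ_s = sin 25.19° × sin 168.4° = 0.08558, so δ = +4.910°.
At local noon the hour angle is zero, so the zenith angle equals |φ − δ| = |-46.6° − (+4.910°)| = 51.510°.
Elevation = 90° − 51.510° = 38.5°.

38.5°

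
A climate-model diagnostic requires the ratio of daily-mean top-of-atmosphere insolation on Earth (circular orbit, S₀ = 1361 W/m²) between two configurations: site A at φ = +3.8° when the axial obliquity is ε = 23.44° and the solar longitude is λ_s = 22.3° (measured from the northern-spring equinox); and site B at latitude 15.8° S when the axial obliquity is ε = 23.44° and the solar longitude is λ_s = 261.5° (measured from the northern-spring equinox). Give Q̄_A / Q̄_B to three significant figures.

— Configuration A (φ=+3.8°):
Solar declination: sin δ = sin ε · sin λ_s = sin 23.44° × sin 22.3° = 0.15094, so δ = +8.682°.
cos H₀ = −tan(+3.8°) tan(+8.682°) = -0.0101, H₀ = 1.5809 rad.
Bracket: H₀ sin φ sin δ + cos φ cos δ sin H₀ = 1.5809×0.06627×0.15094 + 0.99780×0.98854×0.99995 = 0.015813 + 0.986316 = 1.002129.
Q̄ = (S₀/π) × [bracket] = (1361/π) × 1.002129 = 434.14 W/m².
— Configuration B (φ=-15.8°):
Solar declination: sin δ = sin ε · sin λ_s = sin 23.44° × sin 261.5° = -0.39342, so δ = -23.167°.
cos H₀ = −tan(-15.8°) tan(-23.167°) = -0.1211, H₀ = 1.6922 rad.
Bracket: H₀ sin φ sin δ + cos φ cos δ sin H₀ = 1.6922×-0.27228×-0.39342 + 0.96222×0.91936×0.99264 = 0.181269 + 0.878116 = 1.059385.
Q̄ = (S₀/π) × [bracket] = (1361/π) × 1.059385 = 458.95 W/m².
Ratio Q̄_A / Q̄_B = 434.14 / 458.95 = 0.9459.

Q̄_A / Q̄_B ≈ 0.946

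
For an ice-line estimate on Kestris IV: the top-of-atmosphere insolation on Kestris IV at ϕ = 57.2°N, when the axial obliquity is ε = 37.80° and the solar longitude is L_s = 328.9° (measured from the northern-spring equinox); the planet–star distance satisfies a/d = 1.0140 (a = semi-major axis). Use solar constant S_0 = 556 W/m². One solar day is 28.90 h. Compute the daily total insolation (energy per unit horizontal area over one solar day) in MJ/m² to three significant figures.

Solar declination: sin δ = sin ε · sin L_s = sin 37.80° × sin 328.9° = -0.31659, so δ = -18.457°.
cos h₀ = −tan(+57.2°) tan(-18.457°) = 0.5179, h₀ = 1.0264 rad.
Bracket: h₀ sin ϕ sin δ + cos ϕ cos δ sin h₀ = 1.0264×0.84057×-0.31659 + 0.54171×0.94856×0.85545 = -0.273142 + 0.439568 = 0.166426.
Inverse-square distance factor (a/d)² = 1.0140² = 1.028196.
Q̄ = (S_0/π) × 1.028196 × [bracket] = (556/π) × 1.028196 × 0.166426 = 30.285 W/m².
Daily total = Q̄ × 28.90 h × 3600 s/h = 30.285 × 28.90 × 3600 / 10⁶ = 3.151 MJ/m².

3.15 MJ/m²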